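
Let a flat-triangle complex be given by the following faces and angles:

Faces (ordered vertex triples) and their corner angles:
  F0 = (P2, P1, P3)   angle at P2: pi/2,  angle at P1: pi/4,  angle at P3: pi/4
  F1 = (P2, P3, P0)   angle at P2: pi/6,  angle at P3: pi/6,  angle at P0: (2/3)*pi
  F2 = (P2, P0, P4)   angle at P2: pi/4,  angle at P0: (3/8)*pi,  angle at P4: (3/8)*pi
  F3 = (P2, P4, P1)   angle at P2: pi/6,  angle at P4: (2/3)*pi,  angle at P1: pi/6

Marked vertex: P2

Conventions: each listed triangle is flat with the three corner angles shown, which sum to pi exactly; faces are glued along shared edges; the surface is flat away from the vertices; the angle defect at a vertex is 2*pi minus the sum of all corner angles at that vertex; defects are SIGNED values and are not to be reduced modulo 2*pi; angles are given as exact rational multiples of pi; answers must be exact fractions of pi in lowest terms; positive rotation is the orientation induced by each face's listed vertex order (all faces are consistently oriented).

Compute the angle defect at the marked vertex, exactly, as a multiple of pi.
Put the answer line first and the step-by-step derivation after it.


Answer: defect(P2) = (11/12)*pi

Sum of corner angles at P2: (13/12)*pi
defect = 2*pi - (13/12)*pi


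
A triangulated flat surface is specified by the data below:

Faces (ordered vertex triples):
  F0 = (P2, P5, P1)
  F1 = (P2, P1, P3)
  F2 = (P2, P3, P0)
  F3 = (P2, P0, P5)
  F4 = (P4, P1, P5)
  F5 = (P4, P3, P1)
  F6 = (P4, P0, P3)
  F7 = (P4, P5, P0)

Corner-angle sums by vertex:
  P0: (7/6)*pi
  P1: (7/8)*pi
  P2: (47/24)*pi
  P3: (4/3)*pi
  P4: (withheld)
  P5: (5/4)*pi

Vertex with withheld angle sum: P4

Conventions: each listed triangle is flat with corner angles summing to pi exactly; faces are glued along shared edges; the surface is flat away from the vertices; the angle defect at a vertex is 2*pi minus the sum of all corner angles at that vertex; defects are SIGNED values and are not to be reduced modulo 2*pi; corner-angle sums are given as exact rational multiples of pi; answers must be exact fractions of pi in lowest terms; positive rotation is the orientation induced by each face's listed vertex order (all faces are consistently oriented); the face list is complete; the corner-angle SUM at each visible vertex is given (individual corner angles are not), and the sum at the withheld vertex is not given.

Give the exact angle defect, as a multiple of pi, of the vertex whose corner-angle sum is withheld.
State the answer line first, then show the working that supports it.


Answer: defect(P4) = (7/12)*pi

V = 6, E = 12, F = 8; chi = V - E + F = 2
Gauss-Bonnet: total defect = 2*pi*chi = 4*pi; visible defects sum to (41/12)*pi


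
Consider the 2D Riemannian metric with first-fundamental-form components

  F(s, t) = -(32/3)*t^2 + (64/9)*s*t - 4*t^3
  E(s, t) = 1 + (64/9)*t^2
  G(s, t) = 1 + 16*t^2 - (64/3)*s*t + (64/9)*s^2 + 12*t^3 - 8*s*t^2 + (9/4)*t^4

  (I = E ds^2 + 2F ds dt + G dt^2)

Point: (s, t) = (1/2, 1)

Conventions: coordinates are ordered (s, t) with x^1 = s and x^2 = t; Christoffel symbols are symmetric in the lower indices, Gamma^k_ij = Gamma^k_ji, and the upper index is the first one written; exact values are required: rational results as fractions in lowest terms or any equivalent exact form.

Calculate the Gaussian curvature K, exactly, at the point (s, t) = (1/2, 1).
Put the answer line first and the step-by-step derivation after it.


Answer: K = -9216/840889

E = 73/9, F = -100/9, G = 661/36, EG - F^2 = 917/36 at the point
E_s = 0, E_t = 128/9, F_s = 64/9, F_t = -268/9, G_s = -200/9, G_t = 175/3
E_tt = 128/9, F_st = 64/9, G_ss = 128/9
Apply the Brioschi formula K = (det M1 - det M2)/(EG - F^2)^2 over the derivative matrices of E, F, G.
M1 = [[-E_tt/2 + F_st - G_ss/2, E_s/2, F_s - E_t/2], [F_t - G_s/2, E, F], [G_t/2, F, G]] = [[-64/9, 0, 0], [-56/3, 73/9, -100/9], [175/6, -100/9, 661/36]]; det M1 = -14672/81
M2 = [[0, E_t/2, G_s/2], [E_t/2, E, F], [G_s/2, F, G]] = [[0, 64/9, -100/9], [64/9, 73/9, -100/9], [-100/9, -100/9, 661/36]]; det M2 = -14096/81
det M1 - det M2 = -64/9; K = -64/9 / (917/36)^2 = -9216/840889


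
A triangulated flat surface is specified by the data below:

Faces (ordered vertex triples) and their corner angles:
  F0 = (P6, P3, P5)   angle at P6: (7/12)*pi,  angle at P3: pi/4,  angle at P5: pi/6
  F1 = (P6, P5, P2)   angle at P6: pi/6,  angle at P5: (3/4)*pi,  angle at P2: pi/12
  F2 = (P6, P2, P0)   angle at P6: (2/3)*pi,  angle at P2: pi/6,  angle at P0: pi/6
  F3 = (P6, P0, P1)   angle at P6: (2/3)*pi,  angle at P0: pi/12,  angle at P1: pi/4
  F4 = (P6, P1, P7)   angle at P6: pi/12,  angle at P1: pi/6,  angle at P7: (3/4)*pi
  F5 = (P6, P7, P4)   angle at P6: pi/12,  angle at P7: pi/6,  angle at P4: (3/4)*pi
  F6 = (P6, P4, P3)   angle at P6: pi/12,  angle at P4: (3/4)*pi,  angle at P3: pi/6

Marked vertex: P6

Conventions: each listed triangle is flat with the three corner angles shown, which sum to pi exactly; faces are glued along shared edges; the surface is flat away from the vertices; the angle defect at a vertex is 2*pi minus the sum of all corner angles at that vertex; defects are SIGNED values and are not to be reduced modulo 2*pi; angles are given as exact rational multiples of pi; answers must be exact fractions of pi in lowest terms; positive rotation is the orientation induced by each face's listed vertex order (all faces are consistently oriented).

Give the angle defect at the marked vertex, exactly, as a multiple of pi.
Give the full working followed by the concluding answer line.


Sum of corner angles at P6: (7/3)*pi
defect = 2*pi - (7/3)*pi

Answer: defect(P6) = -pi/3


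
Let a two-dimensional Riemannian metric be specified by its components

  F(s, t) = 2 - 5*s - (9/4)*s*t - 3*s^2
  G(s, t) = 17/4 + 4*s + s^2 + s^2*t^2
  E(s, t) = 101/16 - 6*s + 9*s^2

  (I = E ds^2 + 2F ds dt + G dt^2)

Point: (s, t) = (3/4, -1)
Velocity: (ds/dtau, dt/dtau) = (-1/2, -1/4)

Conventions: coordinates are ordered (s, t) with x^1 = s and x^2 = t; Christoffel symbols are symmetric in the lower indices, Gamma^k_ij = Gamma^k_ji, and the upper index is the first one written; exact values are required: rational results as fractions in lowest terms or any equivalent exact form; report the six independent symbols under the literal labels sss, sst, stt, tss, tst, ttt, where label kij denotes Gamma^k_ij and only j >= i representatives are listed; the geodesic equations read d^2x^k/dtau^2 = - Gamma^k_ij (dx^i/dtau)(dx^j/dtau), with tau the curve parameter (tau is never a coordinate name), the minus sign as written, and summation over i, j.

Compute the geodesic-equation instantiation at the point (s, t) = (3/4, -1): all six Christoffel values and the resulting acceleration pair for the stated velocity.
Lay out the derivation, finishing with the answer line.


E = 55/8, F = -7/4, G = 67/8 at the point
E_s = 15/2, E_t = 0, F_s = -29/4, F_t = -27/16, G_s = 7, G_t = -9/8
EG - F^2 = 3489/64;  g^inv = (64/3489) * [[67/8, 7/4], [7/4, 55/8]]
first-kind symbols [ij,l] = (1/2)(d_i g_jl + d_j g_il - d_l g_ij): [ss,s] = E_s/2 = 15/4, [ss,t] = F_s - E_t/2 = -29/4, [st,s] = E_t/2 = 0, [st,t] = G_s/2 = 7/2, [tt,s] = F_t - G_s/2 = -83/16, [tt,t] = G_t/2 = -9/16
Gamma^s_ij = (G*[ij,s] - F*[ij,t])/(EG - F^2), Gamma^t_ij = (E*[ij,t] - F*[ij,s])/(EG - F^2)
Gamma_sss = 1198/3489, Gamma_sst = 392/3489, Gamma_stt = -5687/6978, Gamma_tss = -2770/3489, Gamma_tst = 1540/3489, Gamma_ttt = -1657/6978
d^2s/dtau^2 = -(Gamma_sss*(-1/2)^2 + 2*Gamma_sst*(-1/2)*(-1/4) + Gamma_stt*(-1/4)^2) = -7033/111648
d^2t/dtau^2 = -(Gamma_tss*(-1/2)^2 + 2*Gamma_tst*(-1/2)*(-1/4) + Gamma_ttt*(-1/4)^2) = 11497/111648

Answer: Gamma_sss = 1198/3489, Gamma_sst = 392/3489, Gamma_stt = -5687/6978, Gamma_tss = -2770/3489, Gamma_tst = 1540/3489, Gamma_ttt = -1657/6978; accelerations (d^2s/dtau^2, d^2t/dtau^2) = (-7033/111648, 11497/111648)


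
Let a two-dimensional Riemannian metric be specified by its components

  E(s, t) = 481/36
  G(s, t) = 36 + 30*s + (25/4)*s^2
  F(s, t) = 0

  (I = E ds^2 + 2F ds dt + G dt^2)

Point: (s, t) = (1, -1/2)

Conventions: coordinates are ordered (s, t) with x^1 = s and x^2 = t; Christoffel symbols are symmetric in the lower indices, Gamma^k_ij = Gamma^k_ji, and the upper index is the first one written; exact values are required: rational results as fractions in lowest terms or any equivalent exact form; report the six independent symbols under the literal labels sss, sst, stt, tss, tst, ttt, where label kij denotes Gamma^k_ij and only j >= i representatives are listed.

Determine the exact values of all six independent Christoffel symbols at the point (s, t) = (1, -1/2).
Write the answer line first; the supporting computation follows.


Answer: Gamma_sss = 0, Gamma_sst = 0, Gamma_stt = -765/481, Gamma_tss = 0, Gamma_tst = 5/17, Gamma_ttt = 0

E = 481/36, F = 0, G = 289/4 at the point
E_s = 0, E_t = 0, F_s = 0, F_t = 0, G_s = 85/2, G_t = 0
EG - F^2 = 139009/144;  g^inv = (144/139009) * [[289/4, 0], [0, 481/36]]
first-kind symbols [ij,l] = (1/2)(d_i g_jl + d_j g_il - d_l g_ij): [ss,s] = E_s/2 = 0, [ss,t] = F_s - E_t/2 = 0, [st,s] = E_t/2 = 0, [st,t] = G_s/2 = 85/4, [tt,s] = F_t - G_s/2 = -85/4, [tt,t] = G_t/2 = 0
Gamma^s_ij = (G*[ij,s] - F*[ij,t])/(EG - F^2), Gamma^t_ij = (E*[ij,t] - F*[ij,s])/(EG - F^2)


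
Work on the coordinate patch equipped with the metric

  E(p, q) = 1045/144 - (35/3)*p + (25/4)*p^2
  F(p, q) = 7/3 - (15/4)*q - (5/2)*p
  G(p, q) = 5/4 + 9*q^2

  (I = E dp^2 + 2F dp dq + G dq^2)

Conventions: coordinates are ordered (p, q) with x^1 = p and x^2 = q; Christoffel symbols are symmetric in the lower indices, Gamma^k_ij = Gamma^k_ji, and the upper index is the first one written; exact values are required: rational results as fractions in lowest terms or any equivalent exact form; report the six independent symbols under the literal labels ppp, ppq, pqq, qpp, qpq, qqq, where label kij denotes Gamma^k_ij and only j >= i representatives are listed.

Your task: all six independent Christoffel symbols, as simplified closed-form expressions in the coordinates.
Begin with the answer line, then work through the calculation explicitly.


Answer: Gamma_ppp = (32400*p*q^2 + 900*p - 30240*q^2 - 5400*q - 840)/(32400*p^2*q^2 + 900*p^2 - 60480*p*q^2 - 10800*p*q - 1680*p + 29520*q^2 + 10080*q + 2089), Gamma_ppq = 0, Gamma_pqq = (12960*p*q - 12096*q - 2700)/(32400*p^2*q^2 + 900*p^2 - 60480*p*q^2 - 10800*p*q - 1680*p + 29520*q^2 + 10080*q + 2089), Gamma_qpp = (13500*p*q - 12600*q - 2610)/(32400*p^2*q^2 + 900*p^2 - 60480*p*q^2 - 10800*p*q - 1680*p + 29520*q^2 + 10080*q + 2089), Gamma_qpq = 0, Gamma_qqq = (32400*p^2*q - 60480*p*q - 5400*p + 29520*q + 5040)/(32400*p^2*q^2 + 900*p^2 - 60480*p*q^2 - 10800*p*q - 1680*p + 29520*q^2 + 10080*q + 2089)

E = 1045/144 - (35/3)*p + (25/4)*p^2; F = 7/3 - (15/4)*q - (5/2)*p; G = 5/4 + 9*q^2
Gamma^k_ij = (1/2) g^{kl} (d_i g_jl + d_j g_il - d_l g_ij), with g^inv = (1/(EG-F^2)) [[G, -F], [-F, E]]
first partials: E_p = -35/3 + (25/2)*p, E_q = 0, F_p = -5/2, F_q = -15/4, G_p = 0, G_q = 18*q
D = EG - F^2 = 2089/576 + (35/2)*q - (35/12)*p + (205/4)*q^2 - (75/4)*p*q + (25/16)*p^2 - 105*p*q^2 + (225/4)*p^2*q^2
expanded: Gamma^p_pp = (G E_p - 2F F_p + F E_q)/(2D), Gamma^p_pq = (G E_q - F G_p)/(2D), Gamma^p_qq = (2G F_q - G G_p - F G_q)/(2D), Gamma^q_pp = (2E F_p - E E_q - F E_p)/(2D), Gamma^q_pq = (E G_p - F E_q)/(2D), Gamma^q_qq = (E G_q - 2F F_q + F G_p)/(2D); substitute and cancel common factors


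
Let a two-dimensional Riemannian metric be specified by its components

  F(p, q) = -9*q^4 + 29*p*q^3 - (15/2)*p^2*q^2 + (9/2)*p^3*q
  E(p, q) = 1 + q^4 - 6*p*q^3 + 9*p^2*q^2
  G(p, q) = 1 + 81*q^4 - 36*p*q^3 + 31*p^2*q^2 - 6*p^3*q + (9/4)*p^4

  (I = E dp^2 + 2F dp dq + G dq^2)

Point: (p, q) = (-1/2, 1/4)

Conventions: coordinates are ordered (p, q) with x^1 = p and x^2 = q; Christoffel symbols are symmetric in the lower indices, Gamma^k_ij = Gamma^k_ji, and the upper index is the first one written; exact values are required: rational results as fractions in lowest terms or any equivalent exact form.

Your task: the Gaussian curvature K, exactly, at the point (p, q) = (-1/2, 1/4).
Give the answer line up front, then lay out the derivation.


Answer: K = 2048/110889

E = 305/256, F = -133/256, G = 617/256, EG - F^2 = 333/128 at the point
E_p = -21/32, E_q = 7/4, F_p = 113/64, F_q = -153/32, G_p = -19/4, G_q = 209/16
E_qq = 39/4, F_pq = 201/16, G_pp = 121/8
Apply the Brioschi formula K = (det M1 - det M2)/(EG - F^2)^2 over the derivative matrices of E, F, G.
M1 = [[-E_qq/2 + F_pq - G_pp/2, E_p/2, F_p - E_q/2], [F_q - G_p/2, E, F], [G_q/2, F, G]] = [[1/8, -21/64, 57/64], [-77/32, 305/256, -133/256], [209/32, -133/256, 617/256]]; det M1 = -201/32
M2 = [[0, E_q/2, G_p/2], [E_q/2, E, F], [G_p/2, F, G]] = [[0, 7/8, -19/8], [7/8, 305/256, -133/256], [-19/8, -133/256, 617/256]]; det M2 = -205/32
det M1 - det M2 = 1/8; K = 1/8 / (333/128)^2 = 2048/110889


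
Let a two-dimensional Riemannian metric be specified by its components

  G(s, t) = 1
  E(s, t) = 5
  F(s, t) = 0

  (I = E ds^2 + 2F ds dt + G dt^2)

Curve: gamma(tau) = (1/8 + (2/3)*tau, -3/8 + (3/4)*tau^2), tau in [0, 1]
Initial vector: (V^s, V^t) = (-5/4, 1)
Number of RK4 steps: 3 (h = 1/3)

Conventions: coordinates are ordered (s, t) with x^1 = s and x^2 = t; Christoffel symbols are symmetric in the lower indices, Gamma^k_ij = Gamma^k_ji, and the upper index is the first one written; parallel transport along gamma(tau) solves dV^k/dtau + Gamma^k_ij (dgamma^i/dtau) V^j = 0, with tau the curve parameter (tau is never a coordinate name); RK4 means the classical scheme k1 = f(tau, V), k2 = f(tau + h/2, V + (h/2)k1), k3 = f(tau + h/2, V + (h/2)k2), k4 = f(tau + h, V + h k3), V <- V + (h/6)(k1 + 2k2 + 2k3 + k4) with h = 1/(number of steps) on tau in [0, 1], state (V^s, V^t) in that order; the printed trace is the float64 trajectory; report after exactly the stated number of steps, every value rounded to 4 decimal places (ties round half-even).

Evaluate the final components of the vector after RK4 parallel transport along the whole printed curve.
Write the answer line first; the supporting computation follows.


Answer: V^s = -1.2500, V^t = 1.0000

gamma'(tau) = (2/3, (3/2)*tau); f(tau, V)^k = -Gamma^k_ij(gamma(tau)) gamma'^i(tau) V^j; h = 1/3; intermediate values shown to 6 dp
curve data and Christoffel symbols at the stage parameters:
  tau = 0.000000: gamma = (0.125000, -0.375000), gamma' = (0.666667, 0.000000); Gamma_sss = 0.000000, Gamma_sst = 0.000000, Gamma_stt = 0.000000, Gamma_tss = 0.000000, Gamma_tst = 0.000000, Gamma_ttt = 0.000000
  tau = 0.166667: gamma = (0.236111, -0.354167), gamma' = (0.666667, 0.250000); Gamma_sss = 0.000000, Gamma_sst = 0.000000, Gamma_stt = 0.000000, Gamma_tss = 0.000000, Gamma_tst = 0.000000, Gamma_ttt = 0.000000
  tau = 0.333333: gamma = (0.347222, -0.291667), gamma' = (0.666667, 0.500000); Gamma_sss = 0.000000, Gamma_sst = 0.000000, Gamma_stt = 0.000000, Gamma_tss = 0.000000, Gamma_tst = 0.000000, Gamma_ttt = 0.000000
  tau = 0.500000: gamma = (0.458333, -0.187500), gamma' = (0.666667, 0.750000); Gamma_sss = 0.000000, Gamma_sst = 0.000000, Gamma_stt = 0.000000, Gamma_tss = 0.000000, Gamma_tst = 0.000000, Gamma_ttt = 0.000000
  tau = 0.666667: gamma = (0.569444, -0.041667), gamma' = (0.666667, 1.000000); Gamma_sss = 0.000000, Gamma_sst = 0.000000, Gamma_stt = 0.000000, Gamma_tss = 0.000000, Gamma_tst = 0.000000, Gamma_ttt = 0.000000
  tau = 0.833333: gamma = (0.680556, 0.145833), gamma' = (0.666667, 1.250000); Gamma_sss = 0.000000, Gamma_sst = 0.000000, Gamma_stt = 0.000000, Gamma_tss = 0.000000, Gamma_tst = 0.000000, Gamma_ttt = 0.000000
  tau = 1.000000: gamma = (0.791667, 0.375000), gamma' = (0.666667, 1.500000); Gamma_sss = 0.000000, Gamma_sst = 0.000000, Gamma_stt = 0.000000, Gamma_tss = 0.000000, Gamma_tst = 0.000000, Gamma_ttt = 0.000000
step 0: V^s = -1.2500, V^t = 1.0000
step 1: k1 = (0.000000, 0.000000), k2 = (0.000000, 0.000000), k3 = (0.000000, 0.000000), k4 = (0.000000, 0.000000); V <- V + (h/6)(k1 + 2k2 + 2k3 + k4): V^s = -1.2500, V^t = 1.0000
step 2: k1 = (0.000000, 0.000000), k2 = (0.000000, 0.000000), k3 = (0.000000, 0.000000), k4 = (0.000000, 0.000000); V <- V + (h/6)(k1 + 2k2 + 2k3 + k4): V^s = -1.2500, V^t = 1.0000
step 3: k1 = (0.000000, 0.000000), k2 = (0.000000, 0.000000), k3 = (0.000000, 0.000000), k4 = (0.000000, 0.000000); V <- V + (h/6)(k1 + 2k2 + 2k3 + k4): V^s = -1.2500, V^t = 1.0000


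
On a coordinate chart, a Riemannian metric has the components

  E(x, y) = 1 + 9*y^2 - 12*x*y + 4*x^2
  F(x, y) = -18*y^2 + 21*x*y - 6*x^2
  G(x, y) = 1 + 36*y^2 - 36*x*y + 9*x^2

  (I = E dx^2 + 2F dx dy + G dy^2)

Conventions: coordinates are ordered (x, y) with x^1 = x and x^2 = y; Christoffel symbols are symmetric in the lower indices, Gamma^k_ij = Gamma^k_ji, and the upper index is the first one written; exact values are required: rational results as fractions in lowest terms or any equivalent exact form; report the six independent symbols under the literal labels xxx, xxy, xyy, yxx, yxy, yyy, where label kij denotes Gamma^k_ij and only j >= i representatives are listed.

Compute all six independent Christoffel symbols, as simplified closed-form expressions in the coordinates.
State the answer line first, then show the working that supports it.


Answer: Gamma_xxx = (4*x - 6*y)/(13*x^2 - 48*x*y + 45*y^2 + 1), Gamma_xxy = (-6*x + 9*y)/(13*x^2 - 48*x*y + 45*y^2 + 1), Gamma_xyy = (12*x - 18*y)/(13*x^2 - 48*x*y + 45*y^2 + 1), Gamma_yxx = (-6*x + 12*y)/(13*x^2 - 48*x*y + 45*y^2 + 1), Gamma_yxy = (9*x - 18*y)/(13*x^2 - 48*x*y + 45*y^2 + 1), Gamma_yyy = (-18*x + 36*y)/(13*x^2 - 48*x*y + 45*y^2 + 1)

E = 1 + 9*y^2 - 12*x*y + 4*x^2; F = -18*y^2 + 21*x*y - 6*x^2; G = 1 + 36*y^2 - 36*x*y + 9*x^2
Gamma^k_ij = (1/2) g^{kl} (d_i g_jl + d_j g_il - d_l g_ij), with g^inv = (1/(EG-F^2)) [[G, -F], [-F, E]]
first partials: E_x = -12*y + 8*x, E_y = 18*y - 12*x, F_x = 21*y - 12*x, F_y = -36*y + 21*x, G_x = -36*y + 18*x, G_y = 72*y - 36*x
D = EG - F^2 = 1 + 45*y^2 - 48*x*y + 13*x^2
expanded: Gamma^x_xx = (G E_x - 2F F_x + F E_y)/(2D), Gamma^x_xy = (G E_y - F G_x)/(2D), Gamma^x_yy = (2G F_y - G G_x - F G_y)/(2D), Gamma^y_xx = (2E F_x - E E_y - F E_x)/(2D), Gamma^y_xy = (E G_x - F E_y)/(2D), Gamma^y_yy = (E G_y - 2F F_y + F G_x)/(2D); substitute and cancel common factors


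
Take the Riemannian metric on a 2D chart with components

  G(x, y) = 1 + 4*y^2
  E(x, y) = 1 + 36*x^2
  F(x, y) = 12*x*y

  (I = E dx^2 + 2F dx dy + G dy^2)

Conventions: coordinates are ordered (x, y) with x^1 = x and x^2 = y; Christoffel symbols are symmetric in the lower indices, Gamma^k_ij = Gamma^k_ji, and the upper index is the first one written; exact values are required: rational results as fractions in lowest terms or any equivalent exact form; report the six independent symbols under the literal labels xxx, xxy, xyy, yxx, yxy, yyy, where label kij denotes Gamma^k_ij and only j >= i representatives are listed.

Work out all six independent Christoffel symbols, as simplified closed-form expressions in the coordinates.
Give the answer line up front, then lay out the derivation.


Answer: Gamma_xxx = 36*x/(36*x^2 + 4*y^2 + 1), Gamma_xxy = 0, Gamma_xyy = 12*x/(36*x^2 + 4*y^2 + 1), Gamma_yxx = 12*y/(36*x^2 + 4*y^2 + 1), Gamma_yxy = 0, Gamma_yyy = 4*y/(36*x^2 + 4*y^2 + 1)

E = 1 + 36*x^2; F = 12*x*y; G = 1 + 4*y^2
Gamma^k_ij = (1/2) g^{kl} (d_i g_jl + d_j g_il - d_l g_ij), with g^inv = (1/(EG-F^2)) [[G, -F], [-F, E]]
first partials: E_x = 72*x, E_y = 0, F_x = 12*y, F_y = 12*x, G_x = 0, G_y = 8*y
D = EG - F^2 = 1 + 4*y^2 + 36*x^2
expanded: Gamma^x_xx = (G E_x - 2F F_x + F E_y)/(2D), Gamma^x_xy = (G E_y - F G_x)/(2D), Gamma^x_yy = (2G F_y - G G_x - F G_y)/(2D), Gamma^y_xx = (2E F_x - E E_y - F E_x)/(2D), Gamma^y_xy = (E G_x - F E_y)/(2D), Gamma^y_yy = (E G_y - 2F F_y + F G_x)/(2D); substitute and cancel common factors


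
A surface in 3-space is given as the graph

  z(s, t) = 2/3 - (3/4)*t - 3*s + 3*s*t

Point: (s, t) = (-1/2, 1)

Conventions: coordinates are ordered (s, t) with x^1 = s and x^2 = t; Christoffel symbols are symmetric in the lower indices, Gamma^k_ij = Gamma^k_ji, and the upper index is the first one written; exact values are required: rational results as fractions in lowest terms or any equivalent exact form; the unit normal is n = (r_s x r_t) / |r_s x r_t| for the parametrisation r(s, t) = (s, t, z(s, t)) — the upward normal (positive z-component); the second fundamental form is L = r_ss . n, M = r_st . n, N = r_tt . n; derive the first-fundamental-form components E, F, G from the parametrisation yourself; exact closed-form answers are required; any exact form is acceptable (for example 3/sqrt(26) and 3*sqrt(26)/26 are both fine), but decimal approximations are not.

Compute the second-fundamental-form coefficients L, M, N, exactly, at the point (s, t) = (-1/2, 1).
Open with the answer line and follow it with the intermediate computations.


Answer: L = 0, M = 12*sqrt(97)/97, N = 0

z_s = 0, z_t = -9/4, z_ss = 0, z_st = 3, z_tt = 0
E = 1, F = 0, G = 97/16; answer radicand W^2 = 97/16
unnormalised second-form numerators: l = 0, m = 3, n = 0; L = l/sqrt(97/16), and similarly M = m/sqrt(W^2), N = n/sqrt(W^2)


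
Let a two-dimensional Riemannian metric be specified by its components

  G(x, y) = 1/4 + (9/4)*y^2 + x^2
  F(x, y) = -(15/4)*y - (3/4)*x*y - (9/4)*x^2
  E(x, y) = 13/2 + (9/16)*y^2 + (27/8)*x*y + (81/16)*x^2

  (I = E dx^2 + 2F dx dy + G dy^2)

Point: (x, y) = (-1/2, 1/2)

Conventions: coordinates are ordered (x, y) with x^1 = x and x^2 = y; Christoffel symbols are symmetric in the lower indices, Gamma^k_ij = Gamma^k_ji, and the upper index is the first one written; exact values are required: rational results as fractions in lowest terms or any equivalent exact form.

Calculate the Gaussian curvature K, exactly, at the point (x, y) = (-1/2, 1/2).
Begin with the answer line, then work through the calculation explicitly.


Answer: K = -443072/390625

E = 113/16, F = -9/4, G = 17/16, EG - F^2 = 625/256 at the point
E_x = -27/8, E_y = -9/8, F_x = 15/8, F_y = -27/8, G_x = -1, G_y = 9/4
E_yy = 9/8, F_xy = -3/4, G_xx = 2
K follows from Brioschi's formula, (det M1 - det M2)/(EG - F^2)^2.
M1 = [[-E_yy/2 + F_xy - G_xx/2, E_x/2, F_x - E_y/2], [F_y - G_x/2, E, F], [G_y/2, F, G]] = [[-37/16, -27/16, 39/16], [-23/8, 113/16, -9/4], [9/8, -9/4, 17/16]]; det M1 = -41485/4096
M2 = [[0, E_y/2, G_x/2], [E_y/2, E, F], [G_x/2, F, G]] = [[0, -9/16, -1/2], [-9/16, 113/16, -9/4], [-1/2, -9/4, 17/16]]; det M2 = -13793/4096
det M1 - det M2 = -6923/1024; K = -6923/1024 / (625/256)^2 = -443072/390625


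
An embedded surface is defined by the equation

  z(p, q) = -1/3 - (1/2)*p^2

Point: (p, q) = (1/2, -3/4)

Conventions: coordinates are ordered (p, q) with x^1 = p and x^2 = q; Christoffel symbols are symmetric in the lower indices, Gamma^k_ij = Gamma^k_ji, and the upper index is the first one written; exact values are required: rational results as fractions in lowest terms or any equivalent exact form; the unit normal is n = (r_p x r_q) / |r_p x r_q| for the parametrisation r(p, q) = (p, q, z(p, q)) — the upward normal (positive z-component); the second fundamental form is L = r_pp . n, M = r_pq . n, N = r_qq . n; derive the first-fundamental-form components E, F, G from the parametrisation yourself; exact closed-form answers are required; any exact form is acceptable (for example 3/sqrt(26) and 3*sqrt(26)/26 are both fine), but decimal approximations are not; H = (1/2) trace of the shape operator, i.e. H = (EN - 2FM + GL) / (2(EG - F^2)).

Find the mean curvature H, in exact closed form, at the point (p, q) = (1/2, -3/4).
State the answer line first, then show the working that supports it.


Answer: H = -4*sqrt(5)/25

z_p = -1/2, z_q = 0, z_pp = -1, z_pq = 0, z_qq = 0
E = 5/4, F = 0, G = 1; answer radicand W^2 = 5/4
unnormalised second-form numerators: l = -1, m = 0, n = 0; L = l/sqrt(5/4), and similarly M = m/sqrt(W^2), N = n/sqrt(W^2)
H = (E*n - 2*F*m + G*l) / (2*(EG - F^2)*sqrt(W^2)); E*n - 2*F*m + G*l = -1, EG - F^2 = 5/4, so H = (-2/5)/sqrt(5/4)


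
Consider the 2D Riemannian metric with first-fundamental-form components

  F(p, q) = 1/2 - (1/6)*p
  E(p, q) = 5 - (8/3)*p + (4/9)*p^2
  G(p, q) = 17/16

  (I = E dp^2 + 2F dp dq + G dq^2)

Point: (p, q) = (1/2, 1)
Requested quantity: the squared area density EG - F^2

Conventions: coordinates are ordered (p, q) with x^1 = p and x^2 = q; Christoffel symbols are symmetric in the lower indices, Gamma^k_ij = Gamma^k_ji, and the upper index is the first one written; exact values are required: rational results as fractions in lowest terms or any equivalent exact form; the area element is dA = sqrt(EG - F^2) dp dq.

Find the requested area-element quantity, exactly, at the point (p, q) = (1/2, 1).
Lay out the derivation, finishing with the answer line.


E = 34/9, F = 5/12, G = 17/16; EG - F^2 = 553/144

Answer: EG - F^2 = 553/144


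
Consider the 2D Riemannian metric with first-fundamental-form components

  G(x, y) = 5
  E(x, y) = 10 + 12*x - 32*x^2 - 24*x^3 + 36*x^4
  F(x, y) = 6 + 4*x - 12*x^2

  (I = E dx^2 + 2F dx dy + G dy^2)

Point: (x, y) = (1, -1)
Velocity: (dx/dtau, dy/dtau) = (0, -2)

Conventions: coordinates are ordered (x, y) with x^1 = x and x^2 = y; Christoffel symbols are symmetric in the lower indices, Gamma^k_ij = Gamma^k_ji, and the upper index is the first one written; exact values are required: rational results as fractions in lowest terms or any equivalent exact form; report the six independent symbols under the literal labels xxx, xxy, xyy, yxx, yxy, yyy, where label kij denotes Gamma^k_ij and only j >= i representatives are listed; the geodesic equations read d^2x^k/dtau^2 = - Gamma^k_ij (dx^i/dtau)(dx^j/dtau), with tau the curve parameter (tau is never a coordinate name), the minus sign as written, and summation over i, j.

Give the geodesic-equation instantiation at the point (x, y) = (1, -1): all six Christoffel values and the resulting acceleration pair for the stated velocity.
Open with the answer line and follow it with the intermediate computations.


Answer: Gamma_xxx = 5/3, Gamma_xxy = 0, Gamma_xyy = 0, Gamma_yxx = -10/3, Gamma_yxy = 0, Gamma_yyy = 0; accelerations (d^2x/dtau^2, d^2y/dtau^2) = (0, 0)

E = 2, F = -2, G = 5 at the point
E_x = 20, E_y = 0, F_x = -20, F_y = 0, G_x = 0, G_y = 0
EG - F^2 = 6;  g^inv = (1/6) * [[5, 2], [2, 2]]
first-kind symbols [ij,l] = (1/2)(d_i g_jl + d_j g_il - d_l g_ij): [xx,x] = E_x/2 = 10, [xx,y] = F_x - E_y/2 = -20, [xy,x] = E_y/2 = 0, [xy,y] = G_x/2 = 0, [yy,x] = F_y - G_x/2 = 0, [yy,y] = G_y/2 = 0
Gamma^x_ij = (G*[ij,x] - F*[ij,y])/(EG - F^2), Gamma^y_ij = (E*[ij,y] - F*[ij,x])/(EG - F^2)
Gamma_xxx = 5/3, Gamma_xxy = 0, Gamma_xyy = 0, Gamma_yxx = -10/3, Gamma_yxy = 0, Gamma_yyy = 0
d^2x/dtau^2 = -(Gamma_xxx*(0)^2 + 2*Gamma_xxy*(0)*(-2) + Gamma_xyy*(-2)^2) = 0
d^2y/dtau^2 = -(Gamma_yxx*(0)^2 + 2*Gamma_yxy*(0)*(-2) + Gamma_yyy*(-2)^2) = 0


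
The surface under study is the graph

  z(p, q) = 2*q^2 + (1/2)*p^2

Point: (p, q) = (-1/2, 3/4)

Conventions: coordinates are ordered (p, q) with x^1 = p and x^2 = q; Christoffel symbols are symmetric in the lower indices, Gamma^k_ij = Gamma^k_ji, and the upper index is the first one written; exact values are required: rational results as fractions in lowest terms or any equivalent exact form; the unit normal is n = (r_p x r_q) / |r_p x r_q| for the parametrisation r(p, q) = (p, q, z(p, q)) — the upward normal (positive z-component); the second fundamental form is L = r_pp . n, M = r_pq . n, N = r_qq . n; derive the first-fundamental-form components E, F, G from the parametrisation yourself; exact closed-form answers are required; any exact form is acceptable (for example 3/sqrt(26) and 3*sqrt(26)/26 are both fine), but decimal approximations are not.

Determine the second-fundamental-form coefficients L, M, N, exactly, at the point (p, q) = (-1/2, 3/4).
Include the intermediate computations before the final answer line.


z_p = -1/2, z_q = 3, z_pp = 1, z_pq = 0, z_qq = 4
E = 5/4, F = -3/2, G = 10; answer radicand W^2 = 41/4
unnormalised second-form numerators: l = 1, m = 0, n = 4; L = l/sqrt(41/4), and similarly M = m/sqrt(W^2), N = n/sqrt(W^2)

Answer: L = 2*sqrt(41)/41, M = 0, N = 8*sqrt(41)/41


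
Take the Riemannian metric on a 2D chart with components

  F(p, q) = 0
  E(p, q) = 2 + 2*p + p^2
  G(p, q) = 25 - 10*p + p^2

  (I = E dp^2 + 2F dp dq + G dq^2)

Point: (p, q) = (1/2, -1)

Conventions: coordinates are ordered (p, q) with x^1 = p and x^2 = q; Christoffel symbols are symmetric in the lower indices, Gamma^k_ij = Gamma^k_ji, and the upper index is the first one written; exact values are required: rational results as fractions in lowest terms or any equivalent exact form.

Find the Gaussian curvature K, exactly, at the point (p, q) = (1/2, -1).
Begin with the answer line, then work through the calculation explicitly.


Answer: K = -16/507

E = 13/4, F = 0, G = 81/4, EG - F^2 = 1053/16 at the point
E_p = 3, E_q = 0, F_p = 0, F_q = 0, G_p = -9, G_q = 0
E_qq = 0, F_pq = 0, G_pp = 2
By Brioschi, K is (det M1 - det M2) divided by (EG - F^2) squared.
M1 = [[-E_qq/2 + F_pq - G_pp/2, E_p/2, F_p - E_q/2], [F_q - G_p/2, E, F], [G_q/2, F, G]] = [[-1, 3/2, 0], [9/2, 13/4, 0], [0, 0, 81/4]]; det M1 = -405/2
M2 = [[0, E_q/2, G_p/2], [E_q/2, E, F], [G_p/2, F, G]] = [[0, 0, -9/2], [0, 13/4, 0], [-9/2, 0, 81/4]]; det M2 = -1053/16
det M1 - det M2 = -2187/16; K = -2187/16 / (1053/16)^2 = -16/507


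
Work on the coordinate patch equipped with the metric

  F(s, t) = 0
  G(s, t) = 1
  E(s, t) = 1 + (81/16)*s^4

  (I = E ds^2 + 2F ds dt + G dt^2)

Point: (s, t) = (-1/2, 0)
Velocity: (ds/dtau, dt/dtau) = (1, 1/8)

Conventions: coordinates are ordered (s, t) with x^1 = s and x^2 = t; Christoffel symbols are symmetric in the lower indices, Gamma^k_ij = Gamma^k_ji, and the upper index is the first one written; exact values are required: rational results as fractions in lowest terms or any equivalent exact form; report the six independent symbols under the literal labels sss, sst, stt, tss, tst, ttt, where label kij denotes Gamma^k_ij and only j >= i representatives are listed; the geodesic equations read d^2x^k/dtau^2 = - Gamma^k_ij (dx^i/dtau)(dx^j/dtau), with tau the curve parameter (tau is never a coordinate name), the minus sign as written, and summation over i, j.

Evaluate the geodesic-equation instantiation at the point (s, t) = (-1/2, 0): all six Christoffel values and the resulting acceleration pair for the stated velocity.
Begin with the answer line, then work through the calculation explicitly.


Answer: Gamma_sss = -324/337, Gamma_sst = 0, Gamma_stt = 0, Gamma_tss = 0, Gamma_tst = 0, Gamma_ttt = 0; accelerations (d^2s/dtau^2, d^2t/dtau^2) = (324/337, 0)

E = 337/256, F = 0, G = 1 at the point
E_s = -81/32, E_t = 0, F_s = 0, F_t = 0, G_s = 0, G_t = 0
EG - F^2 = 337/256;  g^inv = (256/337) * [[1, 0], [0, 337/256]]
first-kind symbols [ij,l] = (1/2)(d_i g_jl + d_j g_il - d_l g_ij): [ss,s] = E_s/2 = -81/64, [ss,t] = F_s - E_t/2 = 0, [st,s] = E_t/2 = 0, [st,t] = G_s/2 = 0, [tt,s] = F_t - G_s/2 = 0, [tt,t] = G_t/2 = 0
Gamma^s_ij = (G*[ij,s] - F*[ij,t])/(EG - F^2), Gamma^t_ij = (E*[ij,t] - F*[ij,s])/(EG - F^2)
Gamma_sss = -324/337, Gamma_sst = 0, Gamma_stt = 0, Gamma_tss = 0, Gamma_tst = 0, Gamma_ttt = 0
d^2s/dtau^2 = -(Gamma_sss*(1)^2 + 2*Gamma_sst*(1)*(1/8) + Gamma_stt*(1/8)^2) = 324/337
d^2t/dtau^2 = -(Gamma_tss*(1)^2 + 2*Gamma_tst*(1)*(1/8) + Gamma_ttt*(1/8)^2) = 0


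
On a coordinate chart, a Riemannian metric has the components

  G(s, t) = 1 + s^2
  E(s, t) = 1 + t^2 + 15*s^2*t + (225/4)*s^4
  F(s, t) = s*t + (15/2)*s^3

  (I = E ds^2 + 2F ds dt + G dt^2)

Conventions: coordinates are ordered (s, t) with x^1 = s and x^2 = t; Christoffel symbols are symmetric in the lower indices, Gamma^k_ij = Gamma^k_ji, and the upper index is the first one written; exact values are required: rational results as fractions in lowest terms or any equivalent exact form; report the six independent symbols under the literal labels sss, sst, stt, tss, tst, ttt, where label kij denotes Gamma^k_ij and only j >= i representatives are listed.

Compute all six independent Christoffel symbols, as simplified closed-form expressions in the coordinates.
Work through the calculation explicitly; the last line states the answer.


E = 1 + t^2 + 15*s^2*t + (225/4)*s^4; F = s*t + (15/2)*s^3; G = 1 + s^2
Gamma^k_ij = (1/2) g^{kl} (d_i g_jl + d_j g_il - d_l g_ij), with g^inv = (1/(EG-F^2)) [[G, -F], [-F, E]]
first partials: E_s = 30*s*t + 225*s^3, E_t = 2*t + 15*s^2, F_s = t + (45/2)*s^2, F_t = s, G_s = 2*s, G_t = 0
D = EG - F^2 = 1 + t^2 + s^2 + 15*s^2*t + (225/4)*s^4
expanded: Gamma^s_ss = (G E_s - 2F F_s + F E_t)/(2D), Gamma^s_st = (G E_t - F G_s)/(2D), Gamma^s_tt = (2G F_t - G G_s - F G_t)/(2D), Gamma^t_ss = (2E F_s - E E_t - F E_s)/(2D), Gamma^t_st = (E G_s - F E_t)/(2D), Gamma^t_tt = (E G_t - 2F F_t + F G_s)/(2D); substitute and cancel common factors

Answer: Gamma_sss = (450*s^3 + 60*s*t)/(225*s^4 + 60*s^2*t + 4*s^2 + 4*t^2 + 4), Gamma_sst = (30*s^2 + 4*t)/(225*s^4 + 60*s^2*t + 4*s^2 + 4*t^2 + 4), Gamma_stt = 0, Gamma_tss = 60*s^2/(225*s^4 + 60*s^2*t + 4*s^2 + 4*t^2 + 4), Gamma_tst = 4*s/(225*s^4 + 60*s^2*t + 4*s^2 + 4*t^2 + 4), Gamma_ttt = 0


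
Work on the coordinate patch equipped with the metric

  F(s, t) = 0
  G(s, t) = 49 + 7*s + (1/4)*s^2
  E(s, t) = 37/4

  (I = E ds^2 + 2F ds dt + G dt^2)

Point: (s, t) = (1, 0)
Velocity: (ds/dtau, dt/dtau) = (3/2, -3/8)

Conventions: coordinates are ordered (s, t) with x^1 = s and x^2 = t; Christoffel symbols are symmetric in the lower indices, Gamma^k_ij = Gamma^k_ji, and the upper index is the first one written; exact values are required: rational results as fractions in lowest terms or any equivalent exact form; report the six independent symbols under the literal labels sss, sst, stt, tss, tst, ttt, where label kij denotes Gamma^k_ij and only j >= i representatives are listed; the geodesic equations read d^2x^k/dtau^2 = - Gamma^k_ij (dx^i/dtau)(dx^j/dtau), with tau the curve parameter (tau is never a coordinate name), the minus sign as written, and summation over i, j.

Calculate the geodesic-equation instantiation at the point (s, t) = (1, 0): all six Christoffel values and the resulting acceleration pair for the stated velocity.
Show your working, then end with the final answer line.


E = 37/4, F = 0, G = 225/4 at the point
E_s = 0, E_t = 0, F_s = 0, F_t = 0, G_s = 15/2, G_t = 0
EG - F^2 = 8325/16;  g^inv = (16/8325) * [[225/4, 0], [0, 37/4]]
first-kind symbols [ij,l] = (1/2)(d_i g_jl + d_j g_il - d_l g_ij): [ss,s] = E_s/2 = 0, [ss,t] = F_s - E_t/2 = 0, [st,s] = E_t/2 = 0, [st,t] = G_s/2 = 15/4, [tt,s] = F_t - G_s/2 = -15/4, [tt,t] = G_t/2 = 0
Gamma^s_ij = (G*[ij,s] - F*[ij,t])/(EG - F^2), Gamma^t_ij = (E*[ij,t] - F*[ij,s])/(EG - F^2)
Gamma_sss = 0, Gamma_sst = 0, Gamma_stt = -15/37, Gamma_tss = 0, Gamma_tst = 1/15, Gamma_ttt = 0
d^2s/dtau^2 = -(Gamma_sss*(3/2)^2 + 2*Gamma_sst*(3/2)*(-3/8) + Gamma_stt*(-3/8)^2) = 135/2368
d^2t/dtau^2 = -(Gamma_tss*(3/2)^2 + 2*Gamma_tst*(3/2)*(-3/8) + Gamma_ttt*(-3/8)^2) = 3/40

Answer: Gamma_sss = 0, Gamma_sst = 0, Gamma_stt = -15/37, Gamma_tss = 0, Gamma_tst = 1/15, Gamma_ttt = 0; accelerations (d^2s/dtau^2, d^2t/dtau^2) = (135/2368, 3/40)


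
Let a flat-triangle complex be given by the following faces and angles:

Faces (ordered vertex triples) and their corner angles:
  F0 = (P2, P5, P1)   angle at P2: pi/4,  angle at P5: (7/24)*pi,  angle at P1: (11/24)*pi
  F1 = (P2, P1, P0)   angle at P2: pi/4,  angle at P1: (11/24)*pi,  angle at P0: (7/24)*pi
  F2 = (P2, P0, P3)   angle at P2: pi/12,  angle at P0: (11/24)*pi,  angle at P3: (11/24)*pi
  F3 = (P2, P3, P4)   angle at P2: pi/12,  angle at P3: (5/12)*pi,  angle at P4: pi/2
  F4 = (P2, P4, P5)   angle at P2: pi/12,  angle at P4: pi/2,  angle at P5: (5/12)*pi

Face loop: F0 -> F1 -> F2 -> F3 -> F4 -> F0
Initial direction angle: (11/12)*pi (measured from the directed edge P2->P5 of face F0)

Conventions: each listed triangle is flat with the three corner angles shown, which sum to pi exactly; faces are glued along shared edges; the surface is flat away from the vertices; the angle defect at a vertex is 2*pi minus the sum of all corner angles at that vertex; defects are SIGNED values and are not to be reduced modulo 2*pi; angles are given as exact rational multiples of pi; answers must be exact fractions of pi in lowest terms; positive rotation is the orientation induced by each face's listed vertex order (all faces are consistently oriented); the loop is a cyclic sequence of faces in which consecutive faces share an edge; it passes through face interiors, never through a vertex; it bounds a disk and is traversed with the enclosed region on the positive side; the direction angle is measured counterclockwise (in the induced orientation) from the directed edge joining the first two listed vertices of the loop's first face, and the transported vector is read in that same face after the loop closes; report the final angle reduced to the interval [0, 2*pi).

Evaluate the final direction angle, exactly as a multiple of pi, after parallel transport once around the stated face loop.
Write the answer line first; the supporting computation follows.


Answer: final direction angle = pi/6

enclosed vertex P2: corner angles sum to (3/4)*pi, defect = 2*pi - (3/4)*pi = (5/4)*pi
the final direction is the initial angle plus the enclosed defects, taken mod 2*pi in the induced orientation
final angle = (11/12)*pi + (5/4)*pi = pi/6 (mod 2*pi)


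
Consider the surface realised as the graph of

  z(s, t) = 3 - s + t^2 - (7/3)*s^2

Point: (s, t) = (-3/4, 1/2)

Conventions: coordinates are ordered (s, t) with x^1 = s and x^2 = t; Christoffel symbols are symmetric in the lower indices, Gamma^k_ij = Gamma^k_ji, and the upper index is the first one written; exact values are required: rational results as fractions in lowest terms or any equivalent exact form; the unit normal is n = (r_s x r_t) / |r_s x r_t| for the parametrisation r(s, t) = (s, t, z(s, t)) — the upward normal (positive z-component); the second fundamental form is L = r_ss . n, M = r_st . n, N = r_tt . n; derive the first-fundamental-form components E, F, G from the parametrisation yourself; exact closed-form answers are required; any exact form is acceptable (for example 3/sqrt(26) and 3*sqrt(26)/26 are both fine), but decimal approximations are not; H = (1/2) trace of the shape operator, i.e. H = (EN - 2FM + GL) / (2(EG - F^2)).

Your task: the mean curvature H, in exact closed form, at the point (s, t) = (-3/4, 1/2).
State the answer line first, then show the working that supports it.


Answer: H = 62*sqrt(33)/3267

z_s = 5/2, z_t = 1, z_ss = -14/3, z_st = 0, z_tt = 2
E = 29/4, F = 5/2, G = 2; answer radicand W^2 = 33/4
unnormalised second-form numerators: l = -14/3, m = 0, n = 2; L = l/sqrt(33/4), and similarly M = m/sqrt(W^2), N = n/sqrt(W^2)
H = (E*n - 2*F*m + G*l) / (2*(EG - F^2)*sqrt(W^2)); E*n - 2*F*m + G*l = 31/6, EG - F^2 = 33/4, so H = (31/99)/sqrt(33/4)


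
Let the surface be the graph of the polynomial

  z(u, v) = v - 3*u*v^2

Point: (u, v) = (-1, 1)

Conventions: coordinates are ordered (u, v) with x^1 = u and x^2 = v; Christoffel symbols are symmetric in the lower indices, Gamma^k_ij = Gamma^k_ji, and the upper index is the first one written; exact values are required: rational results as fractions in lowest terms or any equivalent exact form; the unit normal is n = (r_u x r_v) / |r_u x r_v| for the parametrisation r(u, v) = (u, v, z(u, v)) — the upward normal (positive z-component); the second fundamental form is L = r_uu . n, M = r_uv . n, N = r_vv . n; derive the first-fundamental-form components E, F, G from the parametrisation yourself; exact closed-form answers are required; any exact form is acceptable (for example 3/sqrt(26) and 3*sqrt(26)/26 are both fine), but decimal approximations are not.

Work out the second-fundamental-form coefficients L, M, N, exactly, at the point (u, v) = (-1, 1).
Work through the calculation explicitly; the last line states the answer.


z_u = -3, z_v = 7, z_uu = 0, z_uv = -6, z_vv = 6
E = 10, F = -21, G = 50; answer radicand W^2 = 59
unnormalised second-form numerators: l = 0, m = -6, n = 6; L = l/sqrt(59), and similarly M = m/sqrt(W^2), N = n/sqrt(W^2)

Answer: L = 0, M = -6*sqrt(59)/59, N = 6*sqrt(59)/59


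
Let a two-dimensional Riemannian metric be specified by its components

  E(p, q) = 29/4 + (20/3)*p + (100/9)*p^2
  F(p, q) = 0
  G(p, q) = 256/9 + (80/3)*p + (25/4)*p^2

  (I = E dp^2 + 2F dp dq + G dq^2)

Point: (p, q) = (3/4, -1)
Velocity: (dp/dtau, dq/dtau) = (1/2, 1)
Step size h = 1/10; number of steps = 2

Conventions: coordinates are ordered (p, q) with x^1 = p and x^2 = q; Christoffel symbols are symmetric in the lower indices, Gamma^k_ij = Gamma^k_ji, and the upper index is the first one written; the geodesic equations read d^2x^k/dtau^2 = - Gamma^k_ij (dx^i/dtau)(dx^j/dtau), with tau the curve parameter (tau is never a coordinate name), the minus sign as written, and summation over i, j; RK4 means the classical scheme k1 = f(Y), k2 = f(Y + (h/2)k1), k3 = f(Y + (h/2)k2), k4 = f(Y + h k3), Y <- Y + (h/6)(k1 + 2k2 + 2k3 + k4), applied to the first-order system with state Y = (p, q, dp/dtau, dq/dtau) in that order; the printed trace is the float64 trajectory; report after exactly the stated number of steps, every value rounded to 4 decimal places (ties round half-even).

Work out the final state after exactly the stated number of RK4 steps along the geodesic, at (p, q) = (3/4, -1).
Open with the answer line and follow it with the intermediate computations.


Answer: p = 0.8642, q = -0.8073, dp/dtau = 0.6319, dq/dtau = 0.9252

f(Y) = (dp/dtau, dq/dtau, -Gamma^p_ij Y'^i Y'^j, -Gamma^q_ij Y'^i Y'^j) with the Gammas evaluated at the stage position; h = 0.100000; intermediate values shown to 6 dp
step 0: p = 0.7500, q = -1.0000, dp/dtau = 0.5000, dq/dtau = 1.0000
step 1:
  k1: at (p, q) = (0.750000, -1.000000), (dp/dtau, dq/dtau) = (0.500000, 1.000000); Gamma_ppp = 0.630631, Gamma_ppq = 0.000000, Gamma_pqq = -0.974099, Gamma_qpp = 0.000000, Gamma_qpq = 0.346821, Gamma_qqq = 0.000000; k1 = (0.500000, 1.000000, 0.816441, -0.346821)
  k2: at (p, q) = (0.775000, -0.950000), (dp/dtau, dq/dtau) = (0.540822, 0.982659); Gamma_ppp = 0.625682, Gamma_ppq = 0.000000, Gamma_pqq = -0.952164, Gamma_qpp = 0.000000, Gamma_qpq = 0.343840, Gamma_qqq = 0.000000; k2 = (0.540822, 0.982659, 0.736423, -0.365463)
  k3: at (p, q) = (0.777041, -0.950867), (dp/dtau, dq/dtau) = (0.536821, 0.981727); Gamma_ppp = 0.625271, Gamma_ppq = 0.000000, Gamma_pqq = -0.950403, Gamma_qpp = 0.000000, Gamma_qpq = 0.343598, Gamma_qqq = 0.000000; k3 = (0.536821, 0.981727, 0.735798, -0.362161)
  k4: at (p, q) = (0.803682, -0.901827), (dp/dtau, dq/dtau) = (0.573580, 0.963784); Gamma_ppp = 0.619832, Gamma_ppq = 0.000000, Gamma_pqq = -0.927810, Gamma_qpp = 0.000000, Gamma_qpq = 0.340482, Gamma_qqq = 0.000000; k4 = (0.573580, 0.963784, 0.657902, -0.376441)
  Y <- Y + (h/6)(k1 + 2k2 + 2k3 + k4): p = 0.8038, q = -0.9018, dp/dtau = 0.5736, dq/dtau = 0.9637
step 2:
  k1: at (p, q) = (0.803814, -0.901791), (dp/dtau, dq/dtau) = (0.573646, 0.963692); Gamma_ppp = 0.619805, Gamma_ppq = 0.000000, Gamma_pqq = -0.927699, Gamma_qpp = 0.000000, Gamma_qpq = 0.340466, Gamma_qqq = 0.000000; k1 = (0.573646, 0.963692, 0.657596, -0.376432)
  k2: at (p, q) = (0.832497, -0.853606), (dp/dtau, dq/dtau) = (0.606526, 0.944870); Gamma_ppp = 0.613803, Gamma_ppq = 0.000000, Gamma_pqq = -0.904193, Gamma_qpp = 0.000000, Gamma_qpq = 0.337174, Gamma_qqq = 0.000000; k2 = (0.606526, 0.944870, 0.581442, -0.386461)
  k3: at (p, q) = (0.834141, -0.854547), (dp/dtau, dq/dtau) = (0.602719, 0.944368); Gamma_ppp = 0.613455, Gamma_ppq = 0.000000, Gamma_pqq = -0.902870, Gamma_qpp = 0.000000, Gamma_qpq = 0.336987, Gamma_qqq = 0.000000; k3 = (0.602719, 0.944368, 0.582359, -0.383618)
  k4: at (p, q) = (0.864086, -0.807354), (dp/dtau, dq/dtau) = (0.631882, 0.925330); Gamma_ppp = 0.607055, Gamma_ppq = 0.000000, Gamma_pqq = -0.879251, Gamma_qpp = 0.000000, Gamma_qpq = 0.333620, Gamma_qqq = 0.000000; k4 = (0.631882, 0.925330, 0.510463, -0.390135)
  Y <- Y + (h/6)(k1 + 2k2 + 2k3 + k4): p = 0.8642, q = -0.8073, dp/dtau = 0.6319, dq/dtau = 0.9252
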